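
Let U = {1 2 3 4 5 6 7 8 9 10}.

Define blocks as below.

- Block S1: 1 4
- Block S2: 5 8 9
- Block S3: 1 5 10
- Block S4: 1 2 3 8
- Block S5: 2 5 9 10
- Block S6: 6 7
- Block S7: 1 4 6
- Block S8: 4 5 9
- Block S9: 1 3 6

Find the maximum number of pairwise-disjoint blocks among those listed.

3

S1, S2, S6 are pairwise disjoint (S1={1,4}; S2={5,8,9}; S6={6,7}).
Every remaining block overlaps one of these, and no 4 of the listed blocks are pairwise disjoint, so 3 is the maximum.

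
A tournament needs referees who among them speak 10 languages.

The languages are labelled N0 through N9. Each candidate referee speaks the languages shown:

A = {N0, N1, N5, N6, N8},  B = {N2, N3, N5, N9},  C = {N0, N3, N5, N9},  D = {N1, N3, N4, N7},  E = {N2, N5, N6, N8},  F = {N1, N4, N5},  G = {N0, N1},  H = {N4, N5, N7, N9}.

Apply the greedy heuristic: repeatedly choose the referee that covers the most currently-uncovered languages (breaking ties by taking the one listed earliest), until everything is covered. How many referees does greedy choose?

3

Greedy: pick A (covers 5 new) → pick B (covers 3 new) → pick D (covers 2 new). Total picks: 3.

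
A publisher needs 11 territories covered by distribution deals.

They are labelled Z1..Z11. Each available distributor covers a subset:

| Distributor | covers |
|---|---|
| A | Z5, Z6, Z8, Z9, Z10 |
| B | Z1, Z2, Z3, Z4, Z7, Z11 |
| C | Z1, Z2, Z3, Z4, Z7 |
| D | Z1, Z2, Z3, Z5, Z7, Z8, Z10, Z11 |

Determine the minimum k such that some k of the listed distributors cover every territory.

Take {A, B}. Their union is {Z1, Z2, Z3, Z4, Z5, Z6, Z7, Z8, Z9, Z10, Z11}, which is all 11 territories.
No single distributor has all 11 territories (the largest, D, has 8), so 2 is optimal.

2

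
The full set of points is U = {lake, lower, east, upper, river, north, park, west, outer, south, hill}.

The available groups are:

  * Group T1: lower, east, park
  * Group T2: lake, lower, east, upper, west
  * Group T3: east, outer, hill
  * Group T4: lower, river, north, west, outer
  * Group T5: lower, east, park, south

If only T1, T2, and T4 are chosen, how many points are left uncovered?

Union of T1, T2, T4 = {lake, lower, east, upper, river, north, park, west, outer}.
Not covered: south, hill — 2 points.

2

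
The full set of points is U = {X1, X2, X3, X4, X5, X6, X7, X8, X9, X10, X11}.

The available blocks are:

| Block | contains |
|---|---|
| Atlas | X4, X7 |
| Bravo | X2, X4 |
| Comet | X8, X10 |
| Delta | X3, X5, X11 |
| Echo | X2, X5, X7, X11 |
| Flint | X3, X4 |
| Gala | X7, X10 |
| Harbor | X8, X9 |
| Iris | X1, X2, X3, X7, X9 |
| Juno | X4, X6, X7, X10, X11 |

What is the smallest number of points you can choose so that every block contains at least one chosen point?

Take H = {X4, X9, X10, X11}. Each listed block contains at least one of these, so H is a hitting set of size 4.
The blocks Bravo, Delta, Gala, Harbor are pairwise disjoint, so any hitting set needs a separate point for each — at least 4. Hence 4 is optimal.

4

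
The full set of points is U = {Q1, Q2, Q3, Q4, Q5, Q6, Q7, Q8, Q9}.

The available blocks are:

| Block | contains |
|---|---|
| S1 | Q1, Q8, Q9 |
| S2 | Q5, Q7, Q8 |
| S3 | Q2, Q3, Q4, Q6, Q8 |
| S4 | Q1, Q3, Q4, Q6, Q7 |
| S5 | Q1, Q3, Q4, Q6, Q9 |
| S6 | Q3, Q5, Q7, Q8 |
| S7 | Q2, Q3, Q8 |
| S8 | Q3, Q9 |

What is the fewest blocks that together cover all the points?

3

S2 and S5 and S7 together: S2 ∪ S5 ∪ S7 = {Q1, Q2, Q3, Q4, Q5, Q6, Q7, Q8, Q9} — every point is covered.
No 2 of the 8 blocks cover everything (all 28 combinations miss at least one point), so 3 is optimal.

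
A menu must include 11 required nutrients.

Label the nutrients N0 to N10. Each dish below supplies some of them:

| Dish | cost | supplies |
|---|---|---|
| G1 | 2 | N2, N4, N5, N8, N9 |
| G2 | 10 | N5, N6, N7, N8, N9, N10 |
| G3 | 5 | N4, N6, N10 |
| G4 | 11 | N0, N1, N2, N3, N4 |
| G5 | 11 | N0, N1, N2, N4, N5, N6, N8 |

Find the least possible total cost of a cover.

21

G2, G4 together cover every nutrient (G2 ∪ G4 = {N0, N1, N2, N3, N4, N5, N6, N7, N8, N9, N10}); total cost 10 + 11 = 21.
The greedy pick G1, G3, G4, G2 costs 28; no covering selection beats 21.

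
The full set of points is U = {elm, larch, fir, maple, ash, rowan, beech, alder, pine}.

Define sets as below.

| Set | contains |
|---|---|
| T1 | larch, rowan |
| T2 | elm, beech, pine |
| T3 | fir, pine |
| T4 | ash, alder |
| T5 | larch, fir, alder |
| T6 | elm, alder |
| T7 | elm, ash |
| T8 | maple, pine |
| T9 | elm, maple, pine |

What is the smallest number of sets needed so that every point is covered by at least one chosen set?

5

Take {T1, T2, T4, T5, T9}. Their union is {elm, larch, fir, maple, ash, rowan, beech, alder, pine}, which is all 9 points.
No 4 of the 9 sets cover everything (all 126 combinations miss at least one point), so 5 is optimal.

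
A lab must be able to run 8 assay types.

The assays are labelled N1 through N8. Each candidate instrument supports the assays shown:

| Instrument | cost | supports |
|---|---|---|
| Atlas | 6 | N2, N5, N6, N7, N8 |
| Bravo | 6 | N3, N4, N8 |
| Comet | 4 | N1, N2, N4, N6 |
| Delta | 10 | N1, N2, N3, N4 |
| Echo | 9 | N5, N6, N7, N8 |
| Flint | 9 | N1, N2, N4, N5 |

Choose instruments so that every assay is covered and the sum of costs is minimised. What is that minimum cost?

16

Atlas, Bravo, Comet together cover every assay (Atlas ∪ Bravo ∪ Comet = {N1, N2, N3, N4, N5, N6, N7, N8}); total cost 6 + 6 + 4 = 16.
No covering selection has total cost below 16.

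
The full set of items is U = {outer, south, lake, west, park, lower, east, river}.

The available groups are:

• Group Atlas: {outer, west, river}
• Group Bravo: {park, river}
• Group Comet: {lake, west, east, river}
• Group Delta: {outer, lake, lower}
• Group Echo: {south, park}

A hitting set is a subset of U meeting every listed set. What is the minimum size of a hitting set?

The 3 items {south, lower, river} hit every group.
No choice of 2 items meets every group, so 3 is the minimum.

3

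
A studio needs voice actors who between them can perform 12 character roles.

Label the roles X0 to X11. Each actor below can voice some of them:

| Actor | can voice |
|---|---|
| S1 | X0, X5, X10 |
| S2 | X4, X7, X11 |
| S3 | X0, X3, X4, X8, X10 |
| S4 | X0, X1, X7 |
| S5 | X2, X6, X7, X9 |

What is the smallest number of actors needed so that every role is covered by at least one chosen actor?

Take {S1, S2, S3, S4, S5}. Their union is {X0, X1, X2, X3, X4, X5, X6, X7, X8, X9, X10, X11}, which is all 12 roles.
No 4 of the 5 actors cover everything (all 5 combinations miss at least one role), so 5 is optimal.

5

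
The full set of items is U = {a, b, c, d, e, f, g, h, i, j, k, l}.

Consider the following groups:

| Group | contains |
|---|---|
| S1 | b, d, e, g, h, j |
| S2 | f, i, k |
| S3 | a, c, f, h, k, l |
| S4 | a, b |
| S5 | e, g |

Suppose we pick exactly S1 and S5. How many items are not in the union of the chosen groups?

6

Union of S1, S5 = {b, d, e, g, h, j}.
Not covered: a, c, f, i, k, l — 6 items.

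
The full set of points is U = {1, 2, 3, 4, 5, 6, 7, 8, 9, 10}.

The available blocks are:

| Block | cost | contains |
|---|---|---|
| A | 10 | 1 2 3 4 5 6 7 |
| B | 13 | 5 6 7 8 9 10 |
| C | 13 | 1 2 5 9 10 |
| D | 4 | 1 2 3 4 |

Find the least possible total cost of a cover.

B, D together cover every point (B ∪ D = {1, 2, 3, 4, 5, 6, 7, 8, 9, 10}); total cost 13 + 4 = 17.
No covering selection has total cost below 17.

17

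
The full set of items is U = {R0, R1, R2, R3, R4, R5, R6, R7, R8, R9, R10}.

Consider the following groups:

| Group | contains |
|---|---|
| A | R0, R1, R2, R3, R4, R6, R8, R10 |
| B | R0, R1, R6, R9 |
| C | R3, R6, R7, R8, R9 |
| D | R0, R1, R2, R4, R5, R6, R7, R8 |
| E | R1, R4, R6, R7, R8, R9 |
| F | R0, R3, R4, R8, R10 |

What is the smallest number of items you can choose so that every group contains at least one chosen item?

2

Take H = {R0, R8}. Each listed group contains at least one of these, so H is a hitting set of size 2.
No single item lies in every group, so at least 2 are needed and 2 is optimal.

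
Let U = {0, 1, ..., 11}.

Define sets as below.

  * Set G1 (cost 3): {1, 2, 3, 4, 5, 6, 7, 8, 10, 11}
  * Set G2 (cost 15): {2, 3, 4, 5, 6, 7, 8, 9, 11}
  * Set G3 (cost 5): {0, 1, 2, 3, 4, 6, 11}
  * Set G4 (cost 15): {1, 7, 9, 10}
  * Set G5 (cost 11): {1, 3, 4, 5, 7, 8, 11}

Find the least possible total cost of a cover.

23

G1, G3, G4 together cover every element (G1 ∪ G3 ∪ G4 = {0, 1, 2, 3, 4, 5, 6, 7, 8, 9, 10, 11}); total cost 3 + 5 + 15 = 23.
No covering selection has total cost below 23.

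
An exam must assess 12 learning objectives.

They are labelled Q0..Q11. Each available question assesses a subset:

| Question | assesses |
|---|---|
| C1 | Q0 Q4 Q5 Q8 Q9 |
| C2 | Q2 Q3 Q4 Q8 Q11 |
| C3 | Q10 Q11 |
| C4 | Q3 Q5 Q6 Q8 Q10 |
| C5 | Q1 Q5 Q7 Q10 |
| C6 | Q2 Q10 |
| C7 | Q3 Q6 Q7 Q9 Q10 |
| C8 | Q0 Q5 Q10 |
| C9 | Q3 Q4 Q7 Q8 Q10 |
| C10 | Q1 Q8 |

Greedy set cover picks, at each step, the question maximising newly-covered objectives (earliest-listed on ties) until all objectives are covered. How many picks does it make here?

Greedy: pick C1 (covers 5 new) → pick C7 (covers 4 new) → pick C2 (covers 2 new) → pick C5 (covers 1 new). Total picks: 4.

4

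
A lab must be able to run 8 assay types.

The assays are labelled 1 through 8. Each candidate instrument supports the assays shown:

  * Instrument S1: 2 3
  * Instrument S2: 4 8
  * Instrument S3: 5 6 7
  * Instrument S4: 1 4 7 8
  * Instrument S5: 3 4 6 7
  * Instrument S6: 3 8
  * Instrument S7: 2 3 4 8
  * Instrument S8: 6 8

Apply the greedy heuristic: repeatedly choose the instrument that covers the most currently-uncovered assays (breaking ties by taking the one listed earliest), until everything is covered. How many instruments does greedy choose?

3

Greedy: pick S4 (covers 4 new) → pick S1 (covers 2 new) → pick S3 (covers 2 new). Total picks: 3.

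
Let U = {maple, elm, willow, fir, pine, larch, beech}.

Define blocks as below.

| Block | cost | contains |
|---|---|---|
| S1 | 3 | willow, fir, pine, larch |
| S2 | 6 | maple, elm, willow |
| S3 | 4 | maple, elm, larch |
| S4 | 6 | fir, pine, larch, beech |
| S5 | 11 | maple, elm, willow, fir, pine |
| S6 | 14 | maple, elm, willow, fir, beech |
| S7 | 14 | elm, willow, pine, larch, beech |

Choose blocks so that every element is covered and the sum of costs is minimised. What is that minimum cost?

12

S2, S4 together cover every element (S2 ∪ S4 = {maple, elm, willow, fir, pine, larch, beech}); total cost 6 + 6 = 12.
The greedy pick S1, S3, S4 costs 13; no covering selection beats 12.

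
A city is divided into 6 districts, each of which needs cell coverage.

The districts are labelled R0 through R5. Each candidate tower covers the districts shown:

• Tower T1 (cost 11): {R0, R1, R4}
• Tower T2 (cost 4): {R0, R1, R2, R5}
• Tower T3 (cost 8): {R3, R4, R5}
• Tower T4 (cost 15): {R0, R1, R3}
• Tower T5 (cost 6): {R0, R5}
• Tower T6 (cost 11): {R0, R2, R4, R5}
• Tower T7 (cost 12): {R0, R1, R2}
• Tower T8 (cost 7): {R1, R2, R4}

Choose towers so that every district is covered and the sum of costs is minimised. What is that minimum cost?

T2, T3 together cover every district (T2 ∪ T3 = {R0, R1, R2, R3, R4, R5}); total cost 4 + 8 = 12.
No covering selection has total cost below 12.

12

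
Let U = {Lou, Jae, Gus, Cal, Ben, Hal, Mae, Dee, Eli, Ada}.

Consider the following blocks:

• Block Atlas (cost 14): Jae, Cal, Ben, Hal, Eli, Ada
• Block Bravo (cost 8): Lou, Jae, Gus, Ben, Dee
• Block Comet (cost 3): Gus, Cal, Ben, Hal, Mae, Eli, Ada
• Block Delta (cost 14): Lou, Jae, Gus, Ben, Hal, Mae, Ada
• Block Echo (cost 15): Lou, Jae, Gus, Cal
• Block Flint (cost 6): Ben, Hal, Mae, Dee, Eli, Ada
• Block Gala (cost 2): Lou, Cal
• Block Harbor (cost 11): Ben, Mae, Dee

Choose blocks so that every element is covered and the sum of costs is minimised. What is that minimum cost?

Bravo, Comet together cover every element (Bravo ∪ Comet = {Lou, Jae, Gus, Cal, Ben, Hal, Mae, Dee, Eli, Ada}); total cost 8 + 3 = 11.
The greedy pick Comet, Gala, Bravo costs 13; no covering selection beats 11.

11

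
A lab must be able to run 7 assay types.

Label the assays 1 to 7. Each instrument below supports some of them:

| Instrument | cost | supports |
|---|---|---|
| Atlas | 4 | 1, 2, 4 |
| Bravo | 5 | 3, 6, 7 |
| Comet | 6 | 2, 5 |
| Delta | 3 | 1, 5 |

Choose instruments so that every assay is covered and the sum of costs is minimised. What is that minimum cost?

Atlas, Bravo, Delta together cover every assay (Atlas ∪ Bravo ∪ Delta = {1, 2, 3, 4, 5, 6, 7}); total cost 4 + 5 + 3 = 12.
No covering selection has total cost below 12.

12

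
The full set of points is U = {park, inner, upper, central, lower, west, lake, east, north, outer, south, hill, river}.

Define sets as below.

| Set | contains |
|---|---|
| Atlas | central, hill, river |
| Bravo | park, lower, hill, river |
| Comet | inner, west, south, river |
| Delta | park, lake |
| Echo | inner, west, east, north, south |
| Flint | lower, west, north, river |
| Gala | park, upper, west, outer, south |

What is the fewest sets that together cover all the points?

5

Take {Atlas, Delta, Echo, Flint, Gala}. Their union is {park, inner, upper, central, lower, west, lake, east, north, outer, south, hill, river}, which is all 13 points.
No 4 of the 7 sets cover everything (all 35 combinations miss at least one point), so 5 is optimal.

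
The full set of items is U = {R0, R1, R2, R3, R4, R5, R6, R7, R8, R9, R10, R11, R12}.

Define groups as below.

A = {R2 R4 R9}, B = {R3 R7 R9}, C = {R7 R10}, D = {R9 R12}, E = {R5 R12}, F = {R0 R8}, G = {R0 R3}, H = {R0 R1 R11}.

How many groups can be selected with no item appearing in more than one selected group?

A, C, E, G are pairwise disjoint (A={R2,R4,R9}; C={R7,R10}; E={R5,R12}; G={R0,R3}).
Every remaining group overlaps one of these, and no 5 of the listed groups are pairwise disjoint, so 4 is the maximum.

4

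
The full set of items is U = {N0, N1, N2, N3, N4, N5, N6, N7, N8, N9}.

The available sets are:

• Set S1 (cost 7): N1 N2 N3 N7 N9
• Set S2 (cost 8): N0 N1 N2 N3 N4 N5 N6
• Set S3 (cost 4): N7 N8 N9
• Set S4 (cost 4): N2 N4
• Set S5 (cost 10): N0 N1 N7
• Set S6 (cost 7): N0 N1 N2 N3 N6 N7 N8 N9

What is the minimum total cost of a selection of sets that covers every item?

12

S2, S3 together cover every item (S2 ∪ S3 = {N0, N1, N2, N3, N4, N5, N6, N7, N8, N9}); total cost 8 + 4 = 12.
The greedy pick S6, S2 costs 15; no covering selection beats 12.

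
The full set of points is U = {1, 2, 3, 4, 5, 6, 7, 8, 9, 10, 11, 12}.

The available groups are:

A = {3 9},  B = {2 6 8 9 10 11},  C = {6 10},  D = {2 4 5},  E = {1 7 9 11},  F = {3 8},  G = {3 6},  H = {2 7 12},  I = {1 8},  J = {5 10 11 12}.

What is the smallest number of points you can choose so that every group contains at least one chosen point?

4

T = {1, 2, 3, 10} meets every group (each contains at least one member of T), and |T| = 4.
The groups C, D, E, F are pairwise disjoint, so any hitting set needs a separate point for each — at least 4. Hence 4 is optimal.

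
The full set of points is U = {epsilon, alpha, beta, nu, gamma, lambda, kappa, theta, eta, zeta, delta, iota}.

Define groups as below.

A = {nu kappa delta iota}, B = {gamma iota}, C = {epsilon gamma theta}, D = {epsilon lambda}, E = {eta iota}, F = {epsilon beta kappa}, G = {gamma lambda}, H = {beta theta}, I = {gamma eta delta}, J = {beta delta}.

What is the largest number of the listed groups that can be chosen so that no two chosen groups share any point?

B, D, H are pairwise disjoint (B={gamma,iota}; D={epsilon,lambda}; H={beta,theta}).
Every remaining group overlaps one of these, and no 4 of the listed groups are pairwise disjoint, so 3 is the maximum.

3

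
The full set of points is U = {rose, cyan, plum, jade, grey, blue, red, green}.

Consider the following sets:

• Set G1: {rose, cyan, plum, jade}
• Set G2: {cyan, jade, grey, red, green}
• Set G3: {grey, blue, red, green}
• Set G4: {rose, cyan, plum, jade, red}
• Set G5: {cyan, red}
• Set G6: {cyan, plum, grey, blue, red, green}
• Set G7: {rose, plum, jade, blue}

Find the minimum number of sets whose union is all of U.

G1 and G3 cover everything between them: the union {rose, cyan, plum, jade, grey, blue, red, green} is all of U.
No single set has all 8 points (the largest, G6, has 6), so 2 is optimal.

2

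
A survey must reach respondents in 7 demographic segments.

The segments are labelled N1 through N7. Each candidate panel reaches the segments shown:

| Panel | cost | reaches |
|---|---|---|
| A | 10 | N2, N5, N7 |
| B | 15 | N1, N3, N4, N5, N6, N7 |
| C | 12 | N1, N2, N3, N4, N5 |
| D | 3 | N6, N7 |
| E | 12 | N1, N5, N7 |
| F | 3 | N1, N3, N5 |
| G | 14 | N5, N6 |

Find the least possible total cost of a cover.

15

C, D together cover every segment (C ∪ D = {N1, N2, N3, N4, N5, N6, N7}); total cost 12 + 3 = 15.
The greedy pick F, D, C costs 18; no covering selection beats 15.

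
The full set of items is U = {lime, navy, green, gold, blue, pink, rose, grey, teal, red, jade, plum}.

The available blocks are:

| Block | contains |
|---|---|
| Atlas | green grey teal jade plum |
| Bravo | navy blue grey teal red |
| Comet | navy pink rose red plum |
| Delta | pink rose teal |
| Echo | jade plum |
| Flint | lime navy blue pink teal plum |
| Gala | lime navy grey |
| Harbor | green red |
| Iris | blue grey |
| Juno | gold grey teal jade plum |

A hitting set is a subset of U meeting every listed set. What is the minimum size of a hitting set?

H = {pink, grey, red, plum} meets every block (each contains at least one member of H), and |H| = 4.
The blocks Delta, Echo, Gala, Harbor are pairwise disjoint, so any hitting set needs a separate item for each — at least 4. Hence 4 is optimal.

4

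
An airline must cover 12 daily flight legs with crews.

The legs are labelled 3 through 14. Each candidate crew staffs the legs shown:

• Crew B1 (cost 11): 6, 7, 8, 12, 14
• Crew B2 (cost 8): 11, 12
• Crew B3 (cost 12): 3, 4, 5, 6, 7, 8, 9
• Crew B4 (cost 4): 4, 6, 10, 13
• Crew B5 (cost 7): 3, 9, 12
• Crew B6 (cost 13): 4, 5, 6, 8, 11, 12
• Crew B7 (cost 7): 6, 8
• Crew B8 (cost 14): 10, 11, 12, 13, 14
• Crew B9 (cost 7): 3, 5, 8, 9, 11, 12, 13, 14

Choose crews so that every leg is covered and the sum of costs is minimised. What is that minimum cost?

22

B1, B4, B9 together cover every leg (B1 ∪ B4 ∪ B9 = {3, 4, 5, 6, 7, 8, 9, 10, 11, 12, 13, 14}); total cost 11 + 4 + 7 = 22.
No covering selection has total cost below 22.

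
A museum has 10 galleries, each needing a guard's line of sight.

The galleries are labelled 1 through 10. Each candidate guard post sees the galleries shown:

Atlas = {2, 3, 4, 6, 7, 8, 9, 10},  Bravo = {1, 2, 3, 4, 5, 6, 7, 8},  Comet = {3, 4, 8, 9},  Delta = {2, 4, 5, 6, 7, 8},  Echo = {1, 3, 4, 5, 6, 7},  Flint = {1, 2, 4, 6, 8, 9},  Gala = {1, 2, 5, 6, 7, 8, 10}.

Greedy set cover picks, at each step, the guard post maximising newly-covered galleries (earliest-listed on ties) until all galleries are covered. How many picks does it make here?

2

Greedy: pick Atlas (covers 8 new) → pick Bravo (covers 2 new). Total picks: 2.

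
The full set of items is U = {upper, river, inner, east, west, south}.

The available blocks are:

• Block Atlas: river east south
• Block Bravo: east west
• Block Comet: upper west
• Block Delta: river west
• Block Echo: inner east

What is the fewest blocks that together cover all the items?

3

Atlas and Comet and Echo together: Atlas ∪ Comet ∪ Echo = {upper, river, inner, east, west, south} — every item is covered.
Only Comet contains upper, so Comet is forced; the remaining 4 items need at least 2 more blocks (each remaining block adds at most 3) — so at least 3 blocks are needed, and 3 is optimal.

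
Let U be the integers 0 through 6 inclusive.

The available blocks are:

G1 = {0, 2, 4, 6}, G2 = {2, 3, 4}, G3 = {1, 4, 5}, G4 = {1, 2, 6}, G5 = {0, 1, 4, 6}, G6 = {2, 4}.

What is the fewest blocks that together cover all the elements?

3

G1 and G2 and G3 together: G1 ∪ G2 ∪ G3 = {0, 1, 2, 3, 4, 5, 6} — every element is covered.
Only G2 contains 3, so G2 is forced; the remaining 4 elements need at least 2 more blocks (each remaining block adds at most 3) — so at least 3 blocks are needed, and 3 is optimal.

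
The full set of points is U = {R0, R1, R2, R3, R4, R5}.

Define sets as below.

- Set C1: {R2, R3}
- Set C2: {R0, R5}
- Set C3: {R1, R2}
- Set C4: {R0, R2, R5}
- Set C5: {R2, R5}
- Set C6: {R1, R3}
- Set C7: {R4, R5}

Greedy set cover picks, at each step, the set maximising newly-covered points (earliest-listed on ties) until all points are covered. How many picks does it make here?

3

Greedy: pick C4 (covers 3 new) → pick C6 (covers 2 new) → pick C7 (covers 1 new). Total picks: 3.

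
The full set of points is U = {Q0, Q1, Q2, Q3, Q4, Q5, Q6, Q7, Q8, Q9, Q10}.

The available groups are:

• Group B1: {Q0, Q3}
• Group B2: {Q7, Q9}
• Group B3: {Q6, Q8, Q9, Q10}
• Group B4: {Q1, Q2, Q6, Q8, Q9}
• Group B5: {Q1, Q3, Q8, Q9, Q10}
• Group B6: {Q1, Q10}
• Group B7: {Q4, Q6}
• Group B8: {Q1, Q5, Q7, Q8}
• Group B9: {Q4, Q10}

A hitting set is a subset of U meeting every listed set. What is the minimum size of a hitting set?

4

The 4 points {Q0, Q1, Q4, Q9} hit every group.
The groups B1, B2, B6, B7 are pairwise disjoint, so any hitting set needs a separate point for each — at least 4. Hence 4 is optimal.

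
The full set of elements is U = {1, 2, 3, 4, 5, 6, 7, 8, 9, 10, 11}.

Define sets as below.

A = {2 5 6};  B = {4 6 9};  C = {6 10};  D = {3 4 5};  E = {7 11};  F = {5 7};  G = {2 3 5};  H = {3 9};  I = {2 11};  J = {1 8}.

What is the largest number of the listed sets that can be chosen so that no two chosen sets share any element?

C, F, H, I, J are pairwise disjoint (C={6,10}; F={5,7}; H={3,9}; I={2,11}; J={1,8}).
Every remaining set overlaps one of these, and no 6 of the listed sets are pairwise disjoint, so 5 is the maximum.

5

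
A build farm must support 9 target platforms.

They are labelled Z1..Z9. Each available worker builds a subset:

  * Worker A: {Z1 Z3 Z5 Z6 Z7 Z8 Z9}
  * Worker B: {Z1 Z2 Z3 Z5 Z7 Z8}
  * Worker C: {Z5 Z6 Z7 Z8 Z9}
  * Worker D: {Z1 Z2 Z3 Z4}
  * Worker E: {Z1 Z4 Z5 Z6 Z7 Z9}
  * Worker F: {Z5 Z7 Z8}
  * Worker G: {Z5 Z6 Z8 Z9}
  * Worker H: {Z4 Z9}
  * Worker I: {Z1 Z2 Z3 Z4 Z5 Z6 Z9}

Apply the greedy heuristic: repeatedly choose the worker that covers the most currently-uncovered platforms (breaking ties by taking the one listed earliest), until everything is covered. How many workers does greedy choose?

2

Greedy: pick A (covers 7 new) → pick D (covers 2 new). Total picks: 2.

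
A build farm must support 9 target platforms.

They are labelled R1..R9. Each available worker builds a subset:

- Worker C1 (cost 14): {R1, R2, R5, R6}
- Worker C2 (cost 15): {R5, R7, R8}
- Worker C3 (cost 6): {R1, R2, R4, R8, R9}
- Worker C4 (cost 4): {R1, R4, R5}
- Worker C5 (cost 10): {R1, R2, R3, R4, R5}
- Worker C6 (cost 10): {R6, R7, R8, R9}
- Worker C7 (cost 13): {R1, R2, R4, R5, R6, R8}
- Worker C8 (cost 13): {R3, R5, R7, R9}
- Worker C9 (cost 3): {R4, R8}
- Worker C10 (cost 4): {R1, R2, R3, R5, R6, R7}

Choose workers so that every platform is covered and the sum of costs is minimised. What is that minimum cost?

C3, C10 together cover every platform (C3 ∪ C10 = {R1, R2, R3, R4, R5, R6, R7, R8, R9}); total cost 6 + 4 = 10.
The greedy pick C10, C9, C3 costs 13; no covering selection beats 10.

10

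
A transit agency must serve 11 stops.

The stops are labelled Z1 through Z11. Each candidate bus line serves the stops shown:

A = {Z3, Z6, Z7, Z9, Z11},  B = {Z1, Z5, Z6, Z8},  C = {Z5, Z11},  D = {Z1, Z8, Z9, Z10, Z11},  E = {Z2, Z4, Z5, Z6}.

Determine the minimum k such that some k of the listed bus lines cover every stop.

A and D and E together: A ∪ D ∪ E = {Z1, Z2, Z3, Z4, Z5, Z6, Z7, Z8, Z9, Z10, Z11} — every stop is covered.
Each bus line has at most 5 stops, and 2·5 = 10 < 11 — so at least 3 bus lines are needed, and 3 is optimal.

3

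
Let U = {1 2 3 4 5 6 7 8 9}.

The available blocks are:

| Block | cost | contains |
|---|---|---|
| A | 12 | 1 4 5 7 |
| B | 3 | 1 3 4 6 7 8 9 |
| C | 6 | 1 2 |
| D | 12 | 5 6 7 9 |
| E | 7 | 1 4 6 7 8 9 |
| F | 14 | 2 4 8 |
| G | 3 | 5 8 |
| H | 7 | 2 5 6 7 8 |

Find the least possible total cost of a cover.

B, H together cover every element (B ∪ H = {1, 2, 3, 4, 5, 6, 7, 8, 9}); total cost 3 + 7 = 10.
The greedy pick B, G, C costs 12; no covering selection beats 10.

10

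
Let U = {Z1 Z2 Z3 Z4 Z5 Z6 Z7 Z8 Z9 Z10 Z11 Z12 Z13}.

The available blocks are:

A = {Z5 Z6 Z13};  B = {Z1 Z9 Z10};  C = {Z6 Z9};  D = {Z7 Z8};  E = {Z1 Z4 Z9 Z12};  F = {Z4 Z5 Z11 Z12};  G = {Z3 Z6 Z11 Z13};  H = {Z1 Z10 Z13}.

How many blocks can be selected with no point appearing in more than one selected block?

C, D, F, H are pairwise disjoint (C={Z6,Z9}; D={Z7,Z8}; F={Z4,Z5,Z11,Z12}; H={Z1,Z10,Z13}).
Every remaining block overlaps one of these, and no 5 of the listed blocks are pairwise disjoint, so 4 is the maximum.

4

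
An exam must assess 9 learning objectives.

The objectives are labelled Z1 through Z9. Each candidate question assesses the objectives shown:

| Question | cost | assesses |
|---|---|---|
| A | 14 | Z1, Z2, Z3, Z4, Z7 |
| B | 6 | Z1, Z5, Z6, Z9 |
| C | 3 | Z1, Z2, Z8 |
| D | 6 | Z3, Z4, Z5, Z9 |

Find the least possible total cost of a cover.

23

A, B, C together cover every objective (A ∪ B ∪ C = {Z1, Z2, Z3, Z4, Z5, Z6, Z7, Z8, Z9}); total cost 14 + 6 + 3 = 23.
The greedy pick C, D, B, A costs 29; no covering selection beats 23.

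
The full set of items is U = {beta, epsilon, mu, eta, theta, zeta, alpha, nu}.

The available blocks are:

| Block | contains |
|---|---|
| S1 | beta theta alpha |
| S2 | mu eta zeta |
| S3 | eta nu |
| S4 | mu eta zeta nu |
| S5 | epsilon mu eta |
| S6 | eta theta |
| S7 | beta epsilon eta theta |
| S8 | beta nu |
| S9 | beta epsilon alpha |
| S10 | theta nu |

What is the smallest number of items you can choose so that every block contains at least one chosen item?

Take H = {beta, eta, nu}. Each listed block contains at least one of these, so H is a hitting set of size 3.
The blocks S2, S9, S10 are pairwise disjoint, so any hitting set needs a separate item for each — at least 3. Hence 3 is optimal.

3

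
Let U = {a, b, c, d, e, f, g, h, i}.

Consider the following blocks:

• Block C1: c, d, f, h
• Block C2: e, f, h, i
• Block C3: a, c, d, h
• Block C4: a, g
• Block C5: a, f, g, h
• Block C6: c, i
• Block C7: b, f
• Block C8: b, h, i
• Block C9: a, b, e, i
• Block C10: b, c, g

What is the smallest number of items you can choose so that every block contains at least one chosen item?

T = {a, b, c, f} meets every block (each contains at least one member of T), and |T| = 4.
No choice of 3 items meets every block, so 4 is the minimum.

4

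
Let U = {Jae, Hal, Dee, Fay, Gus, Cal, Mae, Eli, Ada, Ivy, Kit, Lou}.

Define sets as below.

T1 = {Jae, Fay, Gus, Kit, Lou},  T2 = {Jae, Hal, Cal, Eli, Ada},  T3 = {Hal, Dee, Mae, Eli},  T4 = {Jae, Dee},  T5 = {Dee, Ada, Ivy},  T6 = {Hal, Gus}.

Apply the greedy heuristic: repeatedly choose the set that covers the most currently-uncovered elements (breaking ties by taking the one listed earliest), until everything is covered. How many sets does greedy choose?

4

Greedy: pick T1 (covers 5 new) → pick T2 (covers 4 new) → pick T3 (covers 2 new) → pick T5 (covers 1 new). Total picks: 4.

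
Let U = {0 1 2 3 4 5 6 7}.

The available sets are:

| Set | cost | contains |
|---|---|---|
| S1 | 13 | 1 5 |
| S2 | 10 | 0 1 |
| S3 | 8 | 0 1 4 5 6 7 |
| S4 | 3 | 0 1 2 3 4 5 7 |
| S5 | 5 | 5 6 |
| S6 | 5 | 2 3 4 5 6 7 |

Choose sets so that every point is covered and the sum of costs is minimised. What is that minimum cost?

8

S4, S5 together cover every point (S4 ∪ S5 = {0, 1, 2, 3, 4, 5, 6, 7}); total cost 3 + 5 = 8.
No covering selection has total cost below 8.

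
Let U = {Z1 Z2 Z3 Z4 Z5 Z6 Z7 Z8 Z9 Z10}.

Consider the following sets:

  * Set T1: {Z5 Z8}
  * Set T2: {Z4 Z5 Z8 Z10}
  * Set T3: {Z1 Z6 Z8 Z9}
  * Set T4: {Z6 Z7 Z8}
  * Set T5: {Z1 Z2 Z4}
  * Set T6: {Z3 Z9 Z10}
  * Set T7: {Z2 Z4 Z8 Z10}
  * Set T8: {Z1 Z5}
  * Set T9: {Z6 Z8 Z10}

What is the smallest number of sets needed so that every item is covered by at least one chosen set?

4

T4, T6, T7, and T8 cover everything between them: the union {Z1, Z2, Z3, Z4, Z5, Z6, Z7, Z8, Z9, Z10} is all of U.
Only T6 contains Z3, so T6 is forced; the remaining 7 items need at least 3 more sets (each remaining set adds at most 3) — so at least 4 sets are needed, and 4 is optimal.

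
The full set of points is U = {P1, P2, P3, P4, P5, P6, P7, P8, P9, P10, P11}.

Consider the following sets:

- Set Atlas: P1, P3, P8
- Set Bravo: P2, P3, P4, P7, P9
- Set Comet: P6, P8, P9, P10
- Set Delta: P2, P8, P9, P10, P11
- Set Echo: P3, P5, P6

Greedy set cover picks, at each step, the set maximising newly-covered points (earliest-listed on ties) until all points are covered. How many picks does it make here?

Greedy: pick Bravo (covers 5 new) → pick Comet (covers 3 new) → pick Atlas (covers 1 new) → pick Delta (covers 1 new) → pick Echo (covers 1 new). Total picks: 5.
(The true minimum cover uses only 4 sets, so greedy is not optimal here.)

5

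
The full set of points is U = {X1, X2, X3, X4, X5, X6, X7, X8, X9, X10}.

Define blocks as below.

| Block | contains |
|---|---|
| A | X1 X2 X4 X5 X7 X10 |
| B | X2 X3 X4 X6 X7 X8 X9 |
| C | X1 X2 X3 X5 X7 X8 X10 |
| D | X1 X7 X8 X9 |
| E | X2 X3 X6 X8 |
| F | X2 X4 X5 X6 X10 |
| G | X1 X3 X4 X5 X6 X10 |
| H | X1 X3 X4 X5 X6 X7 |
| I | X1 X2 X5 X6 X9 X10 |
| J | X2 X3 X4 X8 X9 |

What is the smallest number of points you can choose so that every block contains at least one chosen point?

2

Take T = {X5, X8}. Each listed block contains at least one of these, so T is a hitting set of size 2.
The blocks D, F are pairwise disjoint, so any hitting set needs a separate point for each — at least 2. Hence 2 is optimal.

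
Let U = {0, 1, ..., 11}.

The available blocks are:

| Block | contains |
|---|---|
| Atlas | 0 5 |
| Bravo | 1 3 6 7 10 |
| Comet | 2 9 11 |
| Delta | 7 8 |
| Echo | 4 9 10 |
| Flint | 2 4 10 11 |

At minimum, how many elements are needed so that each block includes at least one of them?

4

Take H = {0, 2, 7, 9}. Each listed block contains at least one of these, so H is a hitting set of size 4.
No choice of 3 elements meets every block, so 4 is the minimum.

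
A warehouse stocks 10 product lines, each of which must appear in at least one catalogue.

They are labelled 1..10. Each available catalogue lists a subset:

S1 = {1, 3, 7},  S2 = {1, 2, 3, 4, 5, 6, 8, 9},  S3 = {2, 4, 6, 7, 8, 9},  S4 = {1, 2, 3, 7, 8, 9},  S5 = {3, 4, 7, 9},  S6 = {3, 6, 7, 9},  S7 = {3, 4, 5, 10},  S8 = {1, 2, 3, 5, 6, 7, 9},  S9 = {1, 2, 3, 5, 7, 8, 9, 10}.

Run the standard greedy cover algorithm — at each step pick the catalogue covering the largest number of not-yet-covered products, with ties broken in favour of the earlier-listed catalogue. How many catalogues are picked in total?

2

Greedy: pick S2 (covers 8 new) → pick S9 (covers 2 new). Total picks: 2.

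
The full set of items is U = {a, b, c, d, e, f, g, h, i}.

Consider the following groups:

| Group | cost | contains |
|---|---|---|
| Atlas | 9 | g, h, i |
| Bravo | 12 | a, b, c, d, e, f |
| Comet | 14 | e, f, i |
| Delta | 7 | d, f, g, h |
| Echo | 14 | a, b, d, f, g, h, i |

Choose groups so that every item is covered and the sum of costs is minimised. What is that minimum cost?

21

Atlas, Bravo together cover every item (Atlas ∪ Bravo = {a, b, c, d, e, f, g, h, i}); total cost 9 + 12 = 21.
The greedy pick Delta, Bravo, Atlas costs 28; no covering selection beats 21.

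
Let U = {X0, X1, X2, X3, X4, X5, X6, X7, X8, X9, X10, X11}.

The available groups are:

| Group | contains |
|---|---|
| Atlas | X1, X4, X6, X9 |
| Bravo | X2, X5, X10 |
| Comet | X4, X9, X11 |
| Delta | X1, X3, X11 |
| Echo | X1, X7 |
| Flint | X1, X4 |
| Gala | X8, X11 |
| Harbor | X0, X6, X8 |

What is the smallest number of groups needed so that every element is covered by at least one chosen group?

Atlas and Bravo and Delta and Echo and Harbor together: Atlas ∪ Bravo ∪ Delta ∪ Echo ∪ Harbor = {X0, X1, X2, X3, X4, X5, X6, X7, X8, X9, X10, X11} — every element is covered.
Only Echo contains X7, so Echo is forced; the remaining 10 elements need at least 4 more groups (each remaining group adds at most 3) — so at least 5 groups are needed, and 5 is optimal.

5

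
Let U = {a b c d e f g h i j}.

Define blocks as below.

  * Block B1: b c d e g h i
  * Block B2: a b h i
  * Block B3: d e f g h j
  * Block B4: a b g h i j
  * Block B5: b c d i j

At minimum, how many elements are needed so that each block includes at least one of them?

2

Take T = {d, h}. Each listed block contains at least one of these, so T is a hitting set of size 2.
No single element lies in every block, so at least 2 are needed and 2 is optimal.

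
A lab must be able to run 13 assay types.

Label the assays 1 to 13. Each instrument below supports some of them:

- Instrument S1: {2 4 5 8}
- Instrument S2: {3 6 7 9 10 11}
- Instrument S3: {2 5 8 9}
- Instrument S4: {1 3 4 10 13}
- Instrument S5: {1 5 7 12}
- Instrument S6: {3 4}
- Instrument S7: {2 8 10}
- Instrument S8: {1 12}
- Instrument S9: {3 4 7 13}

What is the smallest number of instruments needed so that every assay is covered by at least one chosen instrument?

S2 and S4 and S5 and S7 together: S2 ∪ S4 ∪ S5 ∪ S7 = {1, 2, 3, 4, 5, 6, 7, 8, 9, 10, 11, 12, 13} — every assay is covered.
No 3 of the 9 instruments cover everything (all 84 combinations miss at least one assay), so 4 is optimal.

4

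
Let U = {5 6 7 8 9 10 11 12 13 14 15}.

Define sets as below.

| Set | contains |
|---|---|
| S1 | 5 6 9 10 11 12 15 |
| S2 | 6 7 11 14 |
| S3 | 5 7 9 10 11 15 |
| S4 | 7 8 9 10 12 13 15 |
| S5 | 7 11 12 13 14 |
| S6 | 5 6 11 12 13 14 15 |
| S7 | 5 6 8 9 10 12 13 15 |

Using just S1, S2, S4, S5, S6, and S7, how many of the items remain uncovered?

Union of S1, S2, S4, S5, S6, S7 = {5, 6, 7, 8, 9, 10, 11, 12, 13, 14, 15} — that's every item, so 0 are uncovered.

0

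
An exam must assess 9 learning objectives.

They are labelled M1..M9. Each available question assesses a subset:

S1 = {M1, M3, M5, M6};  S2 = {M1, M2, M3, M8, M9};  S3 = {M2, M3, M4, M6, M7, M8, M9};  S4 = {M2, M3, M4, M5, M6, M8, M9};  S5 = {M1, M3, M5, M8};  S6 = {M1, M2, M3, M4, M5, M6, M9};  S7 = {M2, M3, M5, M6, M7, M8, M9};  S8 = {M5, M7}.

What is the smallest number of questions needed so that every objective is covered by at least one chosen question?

S3 and S6 together: S3 ∪ S6 = {M1, M2, M3, M4, M5, M6, M7, M8, M9} — every objective is covered.
No single question has all 9 objectives (the largest, S3, has 7), so 2 is optimal.

2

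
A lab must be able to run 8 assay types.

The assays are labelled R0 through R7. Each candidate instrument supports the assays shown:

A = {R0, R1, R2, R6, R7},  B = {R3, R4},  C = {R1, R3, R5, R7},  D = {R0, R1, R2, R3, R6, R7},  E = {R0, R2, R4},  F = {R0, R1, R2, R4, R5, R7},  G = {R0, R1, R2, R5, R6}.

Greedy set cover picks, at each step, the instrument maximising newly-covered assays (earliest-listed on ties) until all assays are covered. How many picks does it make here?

Greedy: pick D (covers 6 new) → pick F (covers 2 new). Total picks: 2.

2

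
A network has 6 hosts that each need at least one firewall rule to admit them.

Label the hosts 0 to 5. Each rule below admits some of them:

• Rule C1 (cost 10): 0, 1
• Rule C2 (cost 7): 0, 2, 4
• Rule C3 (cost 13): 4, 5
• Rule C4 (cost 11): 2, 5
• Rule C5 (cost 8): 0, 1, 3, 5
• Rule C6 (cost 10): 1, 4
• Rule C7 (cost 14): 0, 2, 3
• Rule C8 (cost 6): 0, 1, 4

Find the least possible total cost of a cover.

C2, C5 together cover every host (C2 ∪ C5 = {0, 1, 2, 3, 4, 5}); total cost 7 + 8 = 15.
No covering selection has total cost below 15.

15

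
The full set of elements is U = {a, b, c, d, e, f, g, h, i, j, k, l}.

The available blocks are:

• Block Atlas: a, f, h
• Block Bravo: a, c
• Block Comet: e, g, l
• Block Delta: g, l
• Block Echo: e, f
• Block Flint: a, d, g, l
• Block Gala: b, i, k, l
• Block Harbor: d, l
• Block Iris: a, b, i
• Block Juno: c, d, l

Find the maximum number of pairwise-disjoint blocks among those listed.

3

Bravo, Echo, Gala are pairwise disjoint (Bravo={a,c}; Echo={e,f}; Gala={b,i,k,l}).
Every remaining block overlaps one of these, and no 4 of the listed blocks are pairwise disjoint, so 3 is the maximum.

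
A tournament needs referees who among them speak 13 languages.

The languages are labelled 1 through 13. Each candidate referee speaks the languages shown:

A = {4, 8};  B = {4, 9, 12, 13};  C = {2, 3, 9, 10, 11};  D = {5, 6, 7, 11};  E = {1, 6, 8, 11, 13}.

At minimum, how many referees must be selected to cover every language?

Take {B, C, D, E}. Their union is {1, 2, 3, 4, 5, 6, 7, 8, 9, 10, 11, 12, 13}, which is all 13 languages.
Only D contains 5, so D is forced; the remaining 9 languages need at least 3 more referees (each remaining referee adds at most 4) — so at least 4 referees are needed, and 4 is optimal.

4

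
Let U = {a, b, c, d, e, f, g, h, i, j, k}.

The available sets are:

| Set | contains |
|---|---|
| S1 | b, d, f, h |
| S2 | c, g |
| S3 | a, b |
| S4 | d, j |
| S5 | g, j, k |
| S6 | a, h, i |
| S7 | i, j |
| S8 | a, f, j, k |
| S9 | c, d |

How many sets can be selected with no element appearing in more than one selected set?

S2, S3, S7 are pairwise disjoint (S2={c,g}; S3={a,b}; S7={i,j}).
Every remaining set overlaps one of these, and no 4 of the listed sets are pairwise disjoint, so 3 is the maximum.

3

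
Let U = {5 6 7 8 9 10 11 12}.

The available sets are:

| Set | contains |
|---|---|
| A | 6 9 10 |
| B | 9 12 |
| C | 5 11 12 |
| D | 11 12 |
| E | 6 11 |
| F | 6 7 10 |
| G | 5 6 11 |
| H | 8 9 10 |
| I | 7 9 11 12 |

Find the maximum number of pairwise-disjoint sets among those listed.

2

D, H are pairwise disjoint (D={11,12}; H={8,9,10}).
Every remaining set overlaps one of these, and no 3 of the listed sets are pairwise disjoint, so 2 is the maximum.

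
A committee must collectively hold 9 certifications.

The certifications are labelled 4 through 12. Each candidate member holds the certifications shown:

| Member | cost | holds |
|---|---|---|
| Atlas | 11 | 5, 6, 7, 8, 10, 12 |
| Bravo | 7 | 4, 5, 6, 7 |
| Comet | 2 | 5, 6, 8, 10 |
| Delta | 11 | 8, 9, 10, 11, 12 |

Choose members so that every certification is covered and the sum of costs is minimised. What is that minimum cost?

Bravo, Delta together cover every certification (Bravo ∪ Delta = {4, 5, 6, 7, 8, 9, 10, 11, 12}); total cost 7 + 11 = 18.
The greedy pick Comet, Bravo, Delta costs 20; no covering selection beats 18.

18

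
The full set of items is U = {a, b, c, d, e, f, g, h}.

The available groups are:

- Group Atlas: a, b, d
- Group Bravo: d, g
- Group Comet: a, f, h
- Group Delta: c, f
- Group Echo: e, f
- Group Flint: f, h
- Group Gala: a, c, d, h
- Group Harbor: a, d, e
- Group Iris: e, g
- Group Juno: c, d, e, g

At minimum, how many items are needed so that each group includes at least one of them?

T = {a, f, g} meets every group (each contains at least one member of T), and |T| = 3.
The groups Atlas, Delta, Iris are pairwise disjoint, so any hitting set needs a separate item for each — at least 3. Hence 3 is optimal.

3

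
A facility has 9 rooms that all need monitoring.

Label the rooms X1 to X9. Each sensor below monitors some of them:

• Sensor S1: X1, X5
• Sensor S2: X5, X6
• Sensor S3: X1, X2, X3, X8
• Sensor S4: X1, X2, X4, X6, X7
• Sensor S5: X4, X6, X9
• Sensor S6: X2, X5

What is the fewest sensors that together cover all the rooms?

4

S3 and S4 and S5 and S6 together: S3 ∪ S4 ∪ S5 ∪ S6 = {X1, X2, X3, X4, X5, X6, X7, X8, X9} — every room is covered.
No 3 of the 6 sensors cover everything (all 20 combinations miss at least one room), so 4 is optimal.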